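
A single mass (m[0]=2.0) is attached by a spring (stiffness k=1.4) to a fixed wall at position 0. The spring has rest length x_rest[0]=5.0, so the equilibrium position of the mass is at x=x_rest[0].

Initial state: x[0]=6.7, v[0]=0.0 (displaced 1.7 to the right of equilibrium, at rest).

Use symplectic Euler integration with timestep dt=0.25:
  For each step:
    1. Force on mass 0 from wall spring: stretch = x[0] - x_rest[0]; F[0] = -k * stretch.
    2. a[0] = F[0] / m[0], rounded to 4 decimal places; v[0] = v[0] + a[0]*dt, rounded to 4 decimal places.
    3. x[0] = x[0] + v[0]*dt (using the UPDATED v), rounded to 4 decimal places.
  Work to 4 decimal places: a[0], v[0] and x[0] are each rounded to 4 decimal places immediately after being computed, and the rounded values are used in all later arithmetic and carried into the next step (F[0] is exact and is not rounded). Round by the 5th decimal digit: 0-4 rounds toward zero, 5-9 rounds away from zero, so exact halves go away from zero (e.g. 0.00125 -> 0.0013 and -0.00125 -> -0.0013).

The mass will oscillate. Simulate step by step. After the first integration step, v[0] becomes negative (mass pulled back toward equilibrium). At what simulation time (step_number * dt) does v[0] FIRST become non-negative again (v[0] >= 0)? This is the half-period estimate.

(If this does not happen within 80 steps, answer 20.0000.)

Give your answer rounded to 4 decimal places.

Answer: 3.7500

Derivation:
Step 0: x=[6.7000] v=[0.0000]
Step 1: x=[6.6256] v=[-0.2975]
Step 2: x=[6.4801] v=[-0.5820]
Step 3: x=[6.2699] v=[-0.8410]
Step 4: x=[6.0041] v=[-1.0632]
Step 5: x=[5.6944] v=[-1.2389]
Step 6: x=[5.3543] v=[-1.3604]
Step 7: x=[4.9987] v=[-1.4224]
Step 8: x=[4.6432] v=[-1.4222]
Step 9: x=[4.3033] v=[-1.3598]
Step 10: x=[3.9938] v=[-1.2379]
Step 11: x=[3.7284] v=[-1.0618]
Step 12: x=[3.5186] v=[-0.8393]
Step 13: x=[3.3736] v=[-0.5801]
Step 14: x=[3.2997] v=[-0.2955]
Step 15: x=[3.3002] v=[0.0021]
First v>=0 after going negative at step 15, time=3.7500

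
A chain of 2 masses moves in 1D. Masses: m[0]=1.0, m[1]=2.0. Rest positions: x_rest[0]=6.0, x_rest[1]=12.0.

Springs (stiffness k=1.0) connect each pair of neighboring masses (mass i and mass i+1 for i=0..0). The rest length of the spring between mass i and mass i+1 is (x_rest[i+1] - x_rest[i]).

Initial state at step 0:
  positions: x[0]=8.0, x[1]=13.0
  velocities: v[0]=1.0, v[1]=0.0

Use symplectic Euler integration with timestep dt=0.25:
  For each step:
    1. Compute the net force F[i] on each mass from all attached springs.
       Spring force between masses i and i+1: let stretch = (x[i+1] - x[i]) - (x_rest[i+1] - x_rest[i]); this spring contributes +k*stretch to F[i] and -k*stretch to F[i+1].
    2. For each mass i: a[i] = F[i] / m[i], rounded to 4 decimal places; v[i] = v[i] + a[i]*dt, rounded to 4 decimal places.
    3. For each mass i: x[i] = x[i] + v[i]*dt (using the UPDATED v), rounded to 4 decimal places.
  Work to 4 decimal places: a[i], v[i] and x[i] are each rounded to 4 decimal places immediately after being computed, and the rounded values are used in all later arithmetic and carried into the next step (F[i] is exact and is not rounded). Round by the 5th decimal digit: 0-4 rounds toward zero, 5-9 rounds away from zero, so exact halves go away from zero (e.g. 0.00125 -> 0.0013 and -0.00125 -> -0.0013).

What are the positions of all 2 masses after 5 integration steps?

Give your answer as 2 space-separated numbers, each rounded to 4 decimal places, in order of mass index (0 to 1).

Step 0: x=[8.0000 13.0000] v=[1.0000 0.0000]
Step 1: x=[8.1875 13.0313] v=[0.7500 0.1250]
Step 2: x=[8.3028 13.0987] v=[0.4610 0.2695]
Step 3: x=[8.3428 13.2037] v=[0.1600 0.4200]
Step 4: x=[8.3116 13.3443] v=[-0.1248 0.5624]
Step 5: x=[8.2200 13.5151] v=[-0.3666 0.6833]

Answer: 8.2200 13.5151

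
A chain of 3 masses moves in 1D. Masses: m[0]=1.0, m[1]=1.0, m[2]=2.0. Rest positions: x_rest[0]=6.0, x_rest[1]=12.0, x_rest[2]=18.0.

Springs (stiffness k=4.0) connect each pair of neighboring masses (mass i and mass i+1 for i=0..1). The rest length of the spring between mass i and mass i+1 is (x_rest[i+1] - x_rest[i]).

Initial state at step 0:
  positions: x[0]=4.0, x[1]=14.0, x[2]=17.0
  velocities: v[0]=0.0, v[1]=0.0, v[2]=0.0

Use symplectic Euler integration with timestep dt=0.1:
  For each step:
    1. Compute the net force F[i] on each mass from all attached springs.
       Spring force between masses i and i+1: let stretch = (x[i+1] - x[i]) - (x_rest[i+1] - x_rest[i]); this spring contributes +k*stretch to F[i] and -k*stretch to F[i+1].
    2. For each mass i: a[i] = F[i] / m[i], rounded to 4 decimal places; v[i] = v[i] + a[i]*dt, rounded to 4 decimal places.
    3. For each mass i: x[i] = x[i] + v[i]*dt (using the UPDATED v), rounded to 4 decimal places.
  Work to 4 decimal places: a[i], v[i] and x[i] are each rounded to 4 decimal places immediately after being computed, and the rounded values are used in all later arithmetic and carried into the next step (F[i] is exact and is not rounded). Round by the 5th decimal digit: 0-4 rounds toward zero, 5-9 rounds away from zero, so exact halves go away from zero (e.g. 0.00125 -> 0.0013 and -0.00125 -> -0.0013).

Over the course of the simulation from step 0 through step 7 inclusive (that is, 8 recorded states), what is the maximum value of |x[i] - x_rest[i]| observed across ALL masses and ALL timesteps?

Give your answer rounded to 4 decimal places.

Answer: 2.5769

Derivation:
Step 0: x=[4.0000 14.0000 17.0000] v=[0.0000 0.0000 0.0000]
Step 1: x=[4.1600 13.7200 17.0600] v=[1.6000 -2.8000 0.6000]
Step 2: x=[4.4624 13.1912 17.1732] v=[3.0240 -5.2880 1.1320]
Step 3: x=[4.8740 12.4725 17.3268] v=[4.1155 -7.1867 1.5356]
Step 4: x=[5.3495 11.6441 17.5033] v=[4.7549 -8.2844 1.7647]
Step 5: x=[5.8368 10.7982 17.6826] v=[4.8727 -8.4586 1.7929]
Step 6: x=[6.2825 10.0293 17.8442] v=[4.4573 -7.6894 1.6160]
Step 7: x=[6.6381 9.4231 17.9695] v=[3.5560 -6.0622 1.2530]
Max displacement = 2.5769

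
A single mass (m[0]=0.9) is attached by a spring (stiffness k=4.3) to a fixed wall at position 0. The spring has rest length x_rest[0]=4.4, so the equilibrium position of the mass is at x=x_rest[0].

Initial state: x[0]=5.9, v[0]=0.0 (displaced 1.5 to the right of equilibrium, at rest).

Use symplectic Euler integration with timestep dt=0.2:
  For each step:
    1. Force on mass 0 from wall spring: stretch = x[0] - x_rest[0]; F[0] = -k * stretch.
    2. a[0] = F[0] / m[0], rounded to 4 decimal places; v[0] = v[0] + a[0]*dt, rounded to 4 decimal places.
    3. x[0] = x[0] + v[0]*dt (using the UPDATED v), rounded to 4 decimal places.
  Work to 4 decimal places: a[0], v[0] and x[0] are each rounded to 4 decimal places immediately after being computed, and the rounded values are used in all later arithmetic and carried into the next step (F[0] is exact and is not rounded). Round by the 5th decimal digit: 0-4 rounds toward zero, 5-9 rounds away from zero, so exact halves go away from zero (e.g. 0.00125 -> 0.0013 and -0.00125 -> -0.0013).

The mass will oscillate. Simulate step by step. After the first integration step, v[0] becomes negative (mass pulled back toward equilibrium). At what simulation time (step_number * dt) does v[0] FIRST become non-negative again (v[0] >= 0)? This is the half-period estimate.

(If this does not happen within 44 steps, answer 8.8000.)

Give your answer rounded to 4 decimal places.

Step 0: x=[5.9000] v=[0.0000]
Step 1: x=[5.6133] v=[-1.4333]
Step 2: x=[5.0948] v=[-2.5927]
Step 3: x=[4.4435] v=[-3.2566]
Step 4: x=[3.7839] v=[-3.2982]
Step 5: x=[3.2420] v=[-2.7095]
Step 6: x=[2.9214] v=[-1.6030]
Step 7: x=[2.8834] v=[-0.1901]
Step 8: x=[3.1352] v=[1.2591]
First v>=0 after going negative at step 8, time=1.6000

Answer: 1.6000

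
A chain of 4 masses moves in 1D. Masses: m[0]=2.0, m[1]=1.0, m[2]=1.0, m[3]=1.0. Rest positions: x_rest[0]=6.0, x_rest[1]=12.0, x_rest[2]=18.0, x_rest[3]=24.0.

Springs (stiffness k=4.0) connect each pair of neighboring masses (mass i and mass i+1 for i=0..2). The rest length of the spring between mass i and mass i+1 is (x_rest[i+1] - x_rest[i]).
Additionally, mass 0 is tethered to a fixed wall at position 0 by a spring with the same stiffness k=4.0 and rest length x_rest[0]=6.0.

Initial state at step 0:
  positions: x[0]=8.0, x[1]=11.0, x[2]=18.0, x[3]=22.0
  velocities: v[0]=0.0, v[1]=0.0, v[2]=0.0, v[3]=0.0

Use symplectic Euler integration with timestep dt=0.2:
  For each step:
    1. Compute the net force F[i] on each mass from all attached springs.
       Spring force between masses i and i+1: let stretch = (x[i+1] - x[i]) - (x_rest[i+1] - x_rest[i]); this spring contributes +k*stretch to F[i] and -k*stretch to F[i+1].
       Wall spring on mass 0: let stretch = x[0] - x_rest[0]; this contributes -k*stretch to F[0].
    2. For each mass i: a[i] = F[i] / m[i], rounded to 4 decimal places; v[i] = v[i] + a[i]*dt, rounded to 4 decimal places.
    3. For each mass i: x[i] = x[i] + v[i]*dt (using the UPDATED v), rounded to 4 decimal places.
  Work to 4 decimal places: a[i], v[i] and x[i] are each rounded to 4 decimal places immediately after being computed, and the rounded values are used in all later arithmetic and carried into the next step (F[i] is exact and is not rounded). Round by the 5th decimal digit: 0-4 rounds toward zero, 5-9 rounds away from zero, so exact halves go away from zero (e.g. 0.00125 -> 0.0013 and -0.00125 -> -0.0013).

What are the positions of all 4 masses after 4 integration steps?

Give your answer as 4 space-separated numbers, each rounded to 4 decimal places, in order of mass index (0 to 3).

Answer: 5.4271 13.3710 16.6848 23.7284

Derivation:
Step 0: x=[8.0000 11.0000 18.0000 22.0000] v=[0.0000 0.0000 0.0000 0.0000]
Step 1: x=[7.6000 11.6400 17.5200 22.3200] v=[-2.0000 3.2000 -2.4000 1.6000]
Step 2: x=[6.9152 12.5744 16.8672 22.8320] v=[-3.4240 4.6720 -3.2640 2.5600]
Step 3: x=[6.1299 13.2902 16.4819 23.3496] v=[-3.9264 3.5789 -1.9264 2.5882]
Step 4: x=[5.4271 13.3710 16.6848 23.7284] v=[-3.5142 0.4040 1.0144 1.8940]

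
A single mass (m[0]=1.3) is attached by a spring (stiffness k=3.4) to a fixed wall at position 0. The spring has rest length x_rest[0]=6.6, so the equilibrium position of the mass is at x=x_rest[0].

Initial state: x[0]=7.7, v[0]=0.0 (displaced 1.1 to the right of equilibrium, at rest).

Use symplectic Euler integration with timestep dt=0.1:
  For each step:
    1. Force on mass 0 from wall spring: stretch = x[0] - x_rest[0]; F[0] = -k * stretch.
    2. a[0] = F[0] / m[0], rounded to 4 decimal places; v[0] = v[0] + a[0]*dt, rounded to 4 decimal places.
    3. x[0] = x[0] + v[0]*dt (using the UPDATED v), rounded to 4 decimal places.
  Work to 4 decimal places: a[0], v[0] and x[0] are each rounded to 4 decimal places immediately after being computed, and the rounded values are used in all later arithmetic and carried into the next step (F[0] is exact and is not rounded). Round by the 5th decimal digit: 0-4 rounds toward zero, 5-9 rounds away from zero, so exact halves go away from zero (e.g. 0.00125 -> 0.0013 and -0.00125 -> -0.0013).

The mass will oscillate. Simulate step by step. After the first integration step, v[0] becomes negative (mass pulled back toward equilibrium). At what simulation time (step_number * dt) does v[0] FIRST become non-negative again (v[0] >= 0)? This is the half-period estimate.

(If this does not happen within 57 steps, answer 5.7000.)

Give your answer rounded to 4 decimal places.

Answer: 2.0000

Derivation:
Step 0: x=[7.7000] v=[0.0000]
Step 1: x=[7.6712] v=[-0.2877]
Step 2: x=[7.6144] v=[-0.5679]
Step 3: x=[7.5311] v=[-0.8332]
Step 4: x=[7.4234] v=[-1.0767]
Step 5: x=[7.2942] v=[-1.2921]
Step 6: x=[7.1468] v=[-1.4737]
Step 7: x=[6.9851] v=[-1.6167]
Step 8: x=[6.8134] v=[-1.7174]
Step 9: x=[6.6361] v=[-1.7732]
Step 10: x=[6.4578] v=[-1.7826]
Step 11: x=[6.2833] v=[-1.7454]
Step 12: x=[6.1170] v=[-1.6626]
Step 13: x=[5.9634] v=[-1.5363]
Step 14: x=[5.8264] v=[-1.3698]
Step 15: x=[5.7097] v=[-1.1675]
Step 16: x=[5.6162] v=[-0.9347]
Step 17: x=[5.5485] v=[-0.6774]
Step 18: x=[5.5083] v=[-0.4024]
Step 19: x=[5.4966] v=[-0.1169]
Step 20: x=[5.5138] v=[0.1717]
First v>=0 after going negative at step 20, time=2.0000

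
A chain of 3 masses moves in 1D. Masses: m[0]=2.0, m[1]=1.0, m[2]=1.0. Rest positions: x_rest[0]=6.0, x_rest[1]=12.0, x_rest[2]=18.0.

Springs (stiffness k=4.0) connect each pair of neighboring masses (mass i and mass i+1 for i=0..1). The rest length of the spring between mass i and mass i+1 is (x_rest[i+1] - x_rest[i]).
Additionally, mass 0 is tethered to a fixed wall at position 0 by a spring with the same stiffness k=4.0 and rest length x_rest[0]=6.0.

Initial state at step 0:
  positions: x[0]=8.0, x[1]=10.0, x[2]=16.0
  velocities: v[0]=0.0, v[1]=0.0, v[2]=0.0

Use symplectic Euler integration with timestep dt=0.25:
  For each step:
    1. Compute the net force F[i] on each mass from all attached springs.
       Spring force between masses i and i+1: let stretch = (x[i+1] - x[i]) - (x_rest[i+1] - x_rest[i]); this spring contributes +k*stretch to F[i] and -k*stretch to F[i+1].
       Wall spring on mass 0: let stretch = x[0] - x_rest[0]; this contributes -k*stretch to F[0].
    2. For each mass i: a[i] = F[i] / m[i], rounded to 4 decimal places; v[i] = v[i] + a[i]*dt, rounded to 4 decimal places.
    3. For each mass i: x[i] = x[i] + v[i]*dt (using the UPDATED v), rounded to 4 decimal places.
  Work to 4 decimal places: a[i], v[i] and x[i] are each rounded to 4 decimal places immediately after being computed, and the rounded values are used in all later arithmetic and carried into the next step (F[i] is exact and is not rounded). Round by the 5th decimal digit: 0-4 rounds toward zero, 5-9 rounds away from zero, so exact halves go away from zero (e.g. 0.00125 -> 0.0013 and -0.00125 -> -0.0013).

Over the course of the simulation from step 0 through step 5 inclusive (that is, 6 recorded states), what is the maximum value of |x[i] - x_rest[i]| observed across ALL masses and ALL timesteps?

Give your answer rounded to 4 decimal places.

Answer: 2.0603

Derivation:
Step 0: x=[8.0000 10.0000 16.0000] v=[0.0000 0.0000 0.0000]
Step 1: x=[7.2500 11.0000 16.0000] v=[-3.0000 4.0000 0.0000]
Step 2: x=[6.0625 12.3125 16.2500] v=[-4.7500 5.2500 1.0000]
Step 3: x=[4.8984 13.0469 17.0156] v=[-4.6563 2.9375 3.0625]
Step 4: x=[4.1406 12.7363 18.2891] v=[-3.0313 -1.2423 5.0938]
Step 5: x=[3.9397 11.6650 19.6744] v=[-0.8038 -4.2852 5.5410]
Max displacement = 2.0603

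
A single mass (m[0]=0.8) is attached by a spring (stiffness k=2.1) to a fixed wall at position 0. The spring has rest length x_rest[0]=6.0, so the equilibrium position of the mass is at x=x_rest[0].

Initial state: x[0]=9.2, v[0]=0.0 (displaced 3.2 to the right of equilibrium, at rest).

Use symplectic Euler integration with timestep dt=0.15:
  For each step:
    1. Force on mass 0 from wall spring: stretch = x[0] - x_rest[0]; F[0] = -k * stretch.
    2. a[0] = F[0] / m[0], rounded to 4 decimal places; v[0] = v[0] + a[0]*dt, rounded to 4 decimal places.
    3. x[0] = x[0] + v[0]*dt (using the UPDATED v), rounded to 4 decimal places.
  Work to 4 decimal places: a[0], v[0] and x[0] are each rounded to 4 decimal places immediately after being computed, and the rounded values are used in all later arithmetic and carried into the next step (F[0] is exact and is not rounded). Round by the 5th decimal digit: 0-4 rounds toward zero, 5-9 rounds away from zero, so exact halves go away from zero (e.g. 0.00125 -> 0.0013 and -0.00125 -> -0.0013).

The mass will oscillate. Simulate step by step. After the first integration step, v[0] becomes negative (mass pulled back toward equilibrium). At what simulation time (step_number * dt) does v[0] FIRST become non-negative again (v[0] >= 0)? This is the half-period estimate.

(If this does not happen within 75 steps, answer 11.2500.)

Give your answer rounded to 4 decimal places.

Answer: 1.9500

Derivation:
Step 0: x=[9.2000] v=[0.0000]
Step 1: x=[9.0110] v=[-1.2600]
Step 2: x=[8.6442] v=[-2.4456]
Step 3: x=[8.1212] v=[-3.4868]
Step 4: x=[7.4729] v=[-4.3220]
Step 5: x=[6.7376] v=[-4.9020]
Step 6: x=[5.9587] v=[-5.1924]
Step 7: x=[5.1823] v=[-5.1761]
Step 8: x=[4.4542] v=[-4.8541]
Step 9: x=[3.8174] v=[-4.2454]
Step 10: x=[3.3095] v=[-3.3860]
Step 11: x=[2.9605] v=[-2.3266]
Step 12: x=[2.7910] v=[-1.1298]
Step 13: x=[2.8111] v=[0.1337]
First v>=0 after going negative at step 13, time=1.9500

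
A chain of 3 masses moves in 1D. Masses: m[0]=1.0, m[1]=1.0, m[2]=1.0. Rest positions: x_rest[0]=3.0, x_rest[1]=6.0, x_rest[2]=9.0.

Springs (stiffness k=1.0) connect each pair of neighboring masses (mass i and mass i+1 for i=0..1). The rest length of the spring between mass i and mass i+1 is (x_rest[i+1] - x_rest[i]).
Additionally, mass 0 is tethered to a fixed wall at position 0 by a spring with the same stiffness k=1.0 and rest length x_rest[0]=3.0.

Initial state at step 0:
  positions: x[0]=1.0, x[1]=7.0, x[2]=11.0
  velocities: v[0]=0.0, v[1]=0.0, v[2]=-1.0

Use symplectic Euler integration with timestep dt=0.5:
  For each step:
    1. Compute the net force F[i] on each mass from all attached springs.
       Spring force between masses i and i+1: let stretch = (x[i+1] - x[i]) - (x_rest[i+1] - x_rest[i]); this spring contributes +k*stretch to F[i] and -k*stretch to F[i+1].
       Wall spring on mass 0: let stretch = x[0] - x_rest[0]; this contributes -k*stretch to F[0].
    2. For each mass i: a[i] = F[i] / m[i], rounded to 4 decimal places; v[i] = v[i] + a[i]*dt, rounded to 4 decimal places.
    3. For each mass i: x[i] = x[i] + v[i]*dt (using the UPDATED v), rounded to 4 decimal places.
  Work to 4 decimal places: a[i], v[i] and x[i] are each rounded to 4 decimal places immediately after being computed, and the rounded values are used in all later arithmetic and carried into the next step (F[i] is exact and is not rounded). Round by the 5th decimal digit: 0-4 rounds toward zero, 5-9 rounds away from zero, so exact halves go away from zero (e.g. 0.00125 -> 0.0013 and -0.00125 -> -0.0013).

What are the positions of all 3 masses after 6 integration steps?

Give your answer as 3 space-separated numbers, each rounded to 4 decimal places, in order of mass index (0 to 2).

Answer: 2.5617 6.4165 6.8940

Derivation:
Step 0: x=[1.0000 7.0000 11.0000] v=[0.0000 0.0000 -1.0000]
Step 1: x=[2.2500 6.5000 10.2500] v=[2.5000 -1.0000 -1.5000]
Step 2: x=[4.0000 5.8750 9.3125] v=[3.5000 -1.2500 -1.8750]
Step 3: x=[5.2188 5.6406 8.2656] v=[2.4375 -0.4688 -2.0938]
Step 4: x=[5.2383 5.9570 7.3125] v=[0.0390 0.6328 -1.9063]
Step 5: x=[4.1279 6.4326 6.7705] v=[-2.2208 0.9512 -1.0841]
Step 6: x=[2.5617 6.4165 6.8940] v=[-3.1324 -0.0322 0.2470]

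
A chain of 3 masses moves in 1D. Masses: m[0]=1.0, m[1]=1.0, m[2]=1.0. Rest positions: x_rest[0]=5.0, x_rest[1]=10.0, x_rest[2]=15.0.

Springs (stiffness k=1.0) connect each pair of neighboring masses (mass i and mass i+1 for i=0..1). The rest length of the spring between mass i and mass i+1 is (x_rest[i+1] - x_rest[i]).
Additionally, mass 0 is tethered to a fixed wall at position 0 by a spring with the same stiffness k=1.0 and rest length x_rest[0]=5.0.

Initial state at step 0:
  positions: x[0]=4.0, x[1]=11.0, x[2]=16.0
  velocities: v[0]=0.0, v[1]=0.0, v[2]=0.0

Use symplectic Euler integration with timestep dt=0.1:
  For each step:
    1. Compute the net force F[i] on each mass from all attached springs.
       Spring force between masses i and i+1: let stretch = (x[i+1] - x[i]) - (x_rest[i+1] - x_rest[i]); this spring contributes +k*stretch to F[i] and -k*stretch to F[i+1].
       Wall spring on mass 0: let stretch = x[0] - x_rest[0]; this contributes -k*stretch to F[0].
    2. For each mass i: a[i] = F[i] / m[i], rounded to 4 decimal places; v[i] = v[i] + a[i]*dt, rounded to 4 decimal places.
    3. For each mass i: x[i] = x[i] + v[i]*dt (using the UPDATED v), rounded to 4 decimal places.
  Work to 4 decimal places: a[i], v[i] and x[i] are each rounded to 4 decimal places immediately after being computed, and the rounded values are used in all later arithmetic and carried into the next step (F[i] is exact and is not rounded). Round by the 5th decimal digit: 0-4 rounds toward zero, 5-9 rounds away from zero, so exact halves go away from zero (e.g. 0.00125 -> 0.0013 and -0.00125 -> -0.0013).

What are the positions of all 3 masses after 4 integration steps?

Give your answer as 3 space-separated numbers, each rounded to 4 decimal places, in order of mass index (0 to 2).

Answer: 4.2881 10.8104 15.9971

Derivation:
Step 0: x=[4.0000 11.0000 16.0000] v=[0.0000 0.0000 0.0000]
Step 1: x=[4.0300 10.9800 16.0000] v=[0.3000 -0.2000 0.0000]
Step 2: x=[4.0892 10.9407 15.9998] v=[0.5920 -0.3930 -0.0020]
Step 3: x=[4.1760 10.8835 15.9990] v=[0.8682 -0.5722 -0.0079]
Step 4: x=[4.2881 10.8104 15.9971] v=[1.1214 -0.7314 -0.0195]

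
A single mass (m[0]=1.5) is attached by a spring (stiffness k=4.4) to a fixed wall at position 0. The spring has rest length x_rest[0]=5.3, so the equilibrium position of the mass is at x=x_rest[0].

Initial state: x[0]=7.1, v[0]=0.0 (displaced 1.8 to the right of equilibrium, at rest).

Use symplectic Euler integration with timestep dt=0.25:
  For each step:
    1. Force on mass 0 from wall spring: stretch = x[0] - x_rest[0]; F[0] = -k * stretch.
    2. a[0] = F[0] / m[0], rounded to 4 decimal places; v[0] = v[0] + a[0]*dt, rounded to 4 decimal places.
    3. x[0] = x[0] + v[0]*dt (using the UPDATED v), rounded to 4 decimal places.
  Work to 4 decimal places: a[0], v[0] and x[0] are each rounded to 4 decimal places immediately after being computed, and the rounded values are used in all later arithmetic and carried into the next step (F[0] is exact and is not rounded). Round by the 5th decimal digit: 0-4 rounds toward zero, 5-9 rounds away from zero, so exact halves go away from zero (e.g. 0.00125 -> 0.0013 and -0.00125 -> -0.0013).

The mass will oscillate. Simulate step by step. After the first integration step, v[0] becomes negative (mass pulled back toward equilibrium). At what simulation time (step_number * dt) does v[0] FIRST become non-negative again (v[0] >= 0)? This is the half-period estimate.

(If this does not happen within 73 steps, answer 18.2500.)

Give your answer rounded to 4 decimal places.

Step 0: x=[7.1000] v=[0.0000]
Step 1: x=[6.7700] v=[-1.3200]
Step 2: x=[6.1705] v=[-2.3980]
Step 3: x=[5.4114] v=[-3.0364]
Step 4: x=[4.6319] v=[-3.1181]
Step 5: x=[3.9749] v=[-2.6282]
Step 6: x=[3.5608] v=[-1.6565]
Step 7: x=[3.4655] v=[-0.3811]
Step 8: x=[3.7066] v=[0.9642]
First v>=0 after going negative at step 8, time=2.0000

Answer: 2.0000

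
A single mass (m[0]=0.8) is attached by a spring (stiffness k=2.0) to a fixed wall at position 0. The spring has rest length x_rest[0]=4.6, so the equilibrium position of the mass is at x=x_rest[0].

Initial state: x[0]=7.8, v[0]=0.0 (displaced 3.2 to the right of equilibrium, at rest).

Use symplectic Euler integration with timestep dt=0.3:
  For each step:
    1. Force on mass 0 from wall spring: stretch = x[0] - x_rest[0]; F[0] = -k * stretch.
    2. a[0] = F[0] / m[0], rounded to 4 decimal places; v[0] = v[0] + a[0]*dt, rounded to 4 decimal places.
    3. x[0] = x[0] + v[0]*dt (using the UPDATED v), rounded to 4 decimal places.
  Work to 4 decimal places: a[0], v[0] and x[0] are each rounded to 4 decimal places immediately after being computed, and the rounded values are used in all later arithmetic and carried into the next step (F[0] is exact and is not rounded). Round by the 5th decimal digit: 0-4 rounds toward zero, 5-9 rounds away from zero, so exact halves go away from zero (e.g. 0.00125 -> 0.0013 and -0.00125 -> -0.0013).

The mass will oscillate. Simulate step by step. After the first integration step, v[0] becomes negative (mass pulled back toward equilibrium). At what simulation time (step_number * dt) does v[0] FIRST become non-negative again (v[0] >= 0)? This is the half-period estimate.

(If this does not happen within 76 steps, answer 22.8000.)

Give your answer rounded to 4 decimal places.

Step 0: x=[7.8000] v=[0.0000]
Step 1: x=[7.0800] v=[-2.4000]
Step 2: x=[5.8020] v=[-4.2600]
Step 3: x=[4.2536] v=[-5.1615]
Step 4: x=[2.7831] v=[-4.9017]
Step 5: x=[1.7214] v=[-3.5390]
Step 6: x=[1.3074] v=[-1.3801]
Step 7: x=[1.6342] v=[1.0894]
First v>=0 after going negative at step 7, time=2.1000

Answer: 2.1000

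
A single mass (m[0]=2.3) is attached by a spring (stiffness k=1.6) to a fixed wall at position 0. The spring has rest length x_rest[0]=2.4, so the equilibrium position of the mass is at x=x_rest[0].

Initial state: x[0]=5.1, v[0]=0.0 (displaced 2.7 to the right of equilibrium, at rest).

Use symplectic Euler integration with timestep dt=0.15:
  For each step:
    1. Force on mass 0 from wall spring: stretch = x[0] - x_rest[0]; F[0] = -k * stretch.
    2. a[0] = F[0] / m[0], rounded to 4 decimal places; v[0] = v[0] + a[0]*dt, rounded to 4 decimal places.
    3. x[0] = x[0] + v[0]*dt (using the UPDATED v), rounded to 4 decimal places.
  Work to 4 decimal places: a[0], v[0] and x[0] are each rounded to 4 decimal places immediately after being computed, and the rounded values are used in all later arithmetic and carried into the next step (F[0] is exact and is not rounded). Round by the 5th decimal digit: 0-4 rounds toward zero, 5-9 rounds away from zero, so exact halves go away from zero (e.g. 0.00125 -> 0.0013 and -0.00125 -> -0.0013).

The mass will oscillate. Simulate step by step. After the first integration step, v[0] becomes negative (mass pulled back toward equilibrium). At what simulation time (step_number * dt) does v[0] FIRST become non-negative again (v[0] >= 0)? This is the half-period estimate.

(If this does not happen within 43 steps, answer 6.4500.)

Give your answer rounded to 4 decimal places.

Step 0: x=[5.1000] v=[0.0000]
Step 1: x=[5.0577] v=[-0.2817]
Step 2: x=[4.9739] v=[-0.5590]
Step 3: x=[4.8498] v=[-0.8276]
Step 4: x=[4.6873] v=[-1.0832]
Step 5: x=[4.4890] v=[-1.3219]
Step 6: x=[4.2580] v=[-1.5399]
Step 7: x=[3.9979] v=[-1.7338]
Step 8: x=[3.7128] v=[-1.9005]
Step 9: x=[3.4072] v=[-2.0375]
Step 10: x=[3.0858] v=[-2.1426]
Step 11: x=[2.7537] v=[-2.2142]
Step 12: x=[2.4160] v=[-2.2511]
Step 13: x=[2.0781] v=[-2.2528]
Step 14: x=[1.7452] v=[-2.2192]
Step 15: x=[1.4226] v=[-2.1509]
Step 16: x=[1.1153] v=[-2.0489]
Step 17: x=[0.8281] v=[-1.9148]
Step 18: x=[0.5655] v=[-1.7508]
Step 19: x=[0.3316] v=[-1.5594]
Step 20: x=[0.1301] v=[-1.3436]
Step 21: x=[-0.0359] v=[-1.1067]
Step 22: x=[-0.1638] v=[-0.8525]
Step 23: x=[-0.2516] v=[-0.5850]
Step 24: x=[-0.2978] v=[-0.3083]
Step 25: x=[-0.3018] v=[-0.0268]
Step 26: x=[-0.2635] v=[0.2551]
First v>=0 after going negative at step 26, time=3.9000

Answer: 3.9000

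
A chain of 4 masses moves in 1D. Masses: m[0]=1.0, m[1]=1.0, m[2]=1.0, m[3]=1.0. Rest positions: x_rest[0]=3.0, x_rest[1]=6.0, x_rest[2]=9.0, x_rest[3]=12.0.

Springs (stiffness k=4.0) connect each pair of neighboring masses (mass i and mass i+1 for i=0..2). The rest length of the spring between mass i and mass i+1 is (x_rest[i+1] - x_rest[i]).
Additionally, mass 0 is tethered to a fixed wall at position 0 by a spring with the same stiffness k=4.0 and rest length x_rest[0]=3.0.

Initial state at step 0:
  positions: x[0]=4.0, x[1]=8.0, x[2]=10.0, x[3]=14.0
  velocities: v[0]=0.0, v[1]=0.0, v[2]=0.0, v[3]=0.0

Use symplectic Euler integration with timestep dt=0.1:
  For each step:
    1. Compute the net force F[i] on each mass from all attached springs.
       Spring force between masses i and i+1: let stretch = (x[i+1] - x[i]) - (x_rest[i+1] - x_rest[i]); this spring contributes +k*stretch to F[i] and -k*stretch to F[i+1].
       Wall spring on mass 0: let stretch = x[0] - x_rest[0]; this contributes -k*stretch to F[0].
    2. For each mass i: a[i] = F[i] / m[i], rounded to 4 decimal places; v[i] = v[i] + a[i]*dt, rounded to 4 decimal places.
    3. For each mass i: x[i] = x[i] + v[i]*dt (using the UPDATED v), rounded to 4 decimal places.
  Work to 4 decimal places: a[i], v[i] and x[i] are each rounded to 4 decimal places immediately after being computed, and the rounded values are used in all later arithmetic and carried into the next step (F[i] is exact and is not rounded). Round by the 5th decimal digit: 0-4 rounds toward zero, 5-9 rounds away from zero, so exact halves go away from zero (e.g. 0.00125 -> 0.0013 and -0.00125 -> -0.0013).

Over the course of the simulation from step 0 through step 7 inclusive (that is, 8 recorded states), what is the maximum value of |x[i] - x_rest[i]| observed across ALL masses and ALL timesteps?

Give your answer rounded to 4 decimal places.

Step 0: x=[4.0000 8.0000 10.0000 14.0000] v=[0.0000 0.0000 0.0000 0.0000]
Step 1: x=[4.0000 7.9200 10.0800 13.9600] v=[0.0000 -0.8000 0.8000 -0.4000]
Step 2: x=[3.9968 7.7696 10.2288 13.8848] v=[-0.0320 -1.5040 1.4880 -0.7520]
Step 3: x=[3.9846 7.5667 10.4255 13.7834] v=[-0.1216 -2.0294 1.9667 -1.0144]
Step 4: x=[3.9563 7.3348 10.6421 13.6676] v=[-0.2826 -2.3187 2.1663 -1.1576]
Step 5: x=[3.9049 7.1001 10.8475 13.5508] v=[-0.5137 -2.3472 2.0536 -1.1678]
Step 6: x=[3.8251 6.8875 11.0111 13.4459] v=[-0.7976 -2.1263 1.6360 -1.0491]
Step 7: x=[3.7148 6.7173 11.1072 13.3636] v=[-1.1027 -1.7018 0.9605 -0.8230]
Max displacement = 2.1072

Answer: 2.1072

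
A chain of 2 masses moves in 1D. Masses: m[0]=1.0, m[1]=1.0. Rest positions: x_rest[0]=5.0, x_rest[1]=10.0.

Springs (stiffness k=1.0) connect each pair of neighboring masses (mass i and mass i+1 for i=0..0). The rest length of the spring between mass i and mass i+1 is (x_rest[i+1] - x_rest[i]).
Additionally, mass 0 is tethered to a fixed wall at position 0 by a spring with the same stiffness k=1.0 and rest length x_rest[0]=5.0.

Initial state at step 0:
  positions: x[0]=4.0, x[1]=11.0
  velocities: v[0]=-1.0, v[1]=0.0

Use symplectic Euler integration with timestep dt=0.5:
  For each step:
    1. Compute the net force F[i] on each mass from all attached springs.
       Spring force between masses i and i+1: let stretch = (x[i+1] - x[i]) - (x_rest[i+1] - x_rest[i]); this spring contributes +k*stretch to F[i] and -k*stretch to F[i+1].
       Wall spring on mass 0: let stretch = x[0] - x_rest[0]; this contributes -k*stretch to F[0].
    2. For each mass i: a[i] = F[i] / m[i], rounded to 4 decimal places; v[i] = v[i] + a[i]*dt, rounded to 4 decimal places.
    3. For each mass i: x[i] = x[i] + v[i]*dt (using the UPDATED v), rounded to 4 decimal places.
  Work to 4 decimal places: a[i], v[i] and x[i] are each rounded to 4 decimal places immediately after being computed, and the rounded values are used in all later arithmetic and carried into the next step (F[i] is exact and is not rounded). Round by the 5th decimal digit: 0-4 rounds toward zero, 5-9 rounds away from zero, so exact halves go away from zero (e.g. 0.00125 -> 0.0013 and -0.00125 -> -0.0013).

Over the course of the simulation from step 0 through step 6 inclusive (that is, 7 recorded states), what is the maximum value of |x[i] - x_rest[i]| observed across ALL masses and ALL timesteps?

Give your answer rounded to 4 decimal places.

Step 0: x=[4.0000 11.0000] v=[-1.0000 0.0000]
Step 1: x=[4.2500 10.5000] v=[0.5000 -1.0000]
Step 2: x=[5.0000 9.6875] v=[1.5000 -1.6250]
Step 3: x=[5.6719 8.9531] v=[1.3438 -1.4688]
Step 4: x=[5.7462 8.6484] v=[0.1485 -0.6094]
Step 5: x=[5.1095 8.8682] v=[-1.2735 0.4395]
Step 6: x=[4.1351 9.3983] v=[-1.9489 1.0602]
Max displacement = 1.3516

Answer: 1.3516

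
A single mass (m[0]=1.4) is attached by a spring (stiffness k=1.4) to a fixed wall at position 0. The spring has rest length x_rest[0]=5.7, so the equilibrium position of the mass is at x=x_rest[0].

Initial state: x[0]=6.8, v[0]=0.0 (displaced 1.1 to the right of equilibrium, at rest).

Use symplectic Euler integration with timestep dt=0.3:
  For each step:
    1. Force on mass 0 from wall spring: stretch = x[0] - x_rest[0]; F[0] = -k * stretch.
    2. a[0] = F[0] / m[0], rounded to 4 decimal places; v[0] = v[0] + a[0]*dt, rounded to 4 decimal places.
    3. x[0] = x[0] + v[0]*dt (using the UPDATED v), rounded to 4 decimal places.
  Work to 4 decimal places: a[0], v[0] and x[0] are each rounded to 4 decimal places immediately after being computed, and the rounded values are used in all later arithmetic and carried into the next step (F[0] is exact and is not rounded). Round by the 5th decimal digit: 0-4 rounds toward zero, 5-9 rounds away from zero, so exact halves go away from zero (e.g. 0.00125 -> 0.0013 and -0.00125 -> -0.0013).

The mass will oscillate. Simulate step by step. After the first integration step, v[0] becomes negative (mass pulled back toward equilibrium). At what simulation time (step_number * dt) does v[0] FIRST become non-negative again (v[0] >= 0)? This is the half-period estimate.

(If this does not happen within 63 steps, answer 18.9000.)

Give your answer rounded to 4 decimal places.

Answer: 3.3000

Derivation:
Step 0: x=[6.8000] v=[0.0000]
Step 1: x=[6.7010] v=[-0.3300]
Step 2: x=[6.5119] v=[-0.6303]
Step 3: x=[6.2497] v=[-0.8739]
Step 4: x=[5.9381] v=[-1.0388]
Step 5: x=[5.6050] v=[-1.1102]
Step 6: x=[5.2805] v=[-1.0817]
Step 7: x=[4.9937] v=[-0.9559]
Step 8: x=[4.7705] v=[-0.7440]
Step 9: x=[4.6309] v=[-0.4652]
Step 10: x=[4.5876] v=[-0.1445]
Step 11: x=[4.6444] v=[0.1892]
First v>=0 after going negative at step 11, time=3.3000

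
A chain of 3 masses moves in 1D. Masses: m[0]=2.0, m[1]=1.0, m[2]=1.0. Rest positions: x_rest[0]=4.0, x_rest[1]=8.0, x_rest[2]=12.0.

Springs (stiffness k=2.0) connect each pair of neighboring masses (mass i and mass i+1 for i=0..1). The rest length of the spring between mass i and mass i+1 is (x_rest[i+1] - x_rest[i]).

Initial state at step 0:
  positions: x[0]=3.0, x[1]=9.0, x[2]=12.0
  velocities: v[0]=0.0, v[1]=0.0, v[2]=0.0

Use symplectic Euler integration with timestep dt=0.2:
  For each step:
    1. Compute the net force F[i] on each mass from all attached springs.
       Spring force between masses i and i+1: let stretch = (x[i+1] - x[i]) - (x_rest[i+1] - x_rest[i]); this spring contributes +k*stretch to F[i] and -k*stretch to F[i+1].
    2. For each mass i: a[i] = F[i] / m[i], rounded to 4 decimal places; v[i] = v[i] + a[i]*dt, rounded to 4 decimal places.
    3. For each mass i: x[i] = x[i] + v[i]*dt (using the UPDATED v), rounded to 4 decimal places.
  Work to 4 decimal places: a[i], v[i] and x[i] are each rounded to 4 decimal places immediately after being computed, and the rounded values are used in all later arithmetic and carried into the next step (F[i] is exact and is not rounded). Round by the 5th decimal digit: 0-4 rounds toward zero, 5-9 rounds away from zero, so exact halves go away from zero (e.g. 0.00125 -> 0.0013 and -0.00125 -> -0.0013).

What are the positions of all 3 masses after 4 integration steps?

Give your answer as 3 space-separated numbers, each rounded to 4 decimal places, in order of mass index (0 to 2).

Answer: 3.6254 7.2916 12.4576

Derivation:
Step 0: x=[3.0000 9.0000 12.0000] v=[0.0000 0.0000 0.0000]
Step 1: x=[3.0800 8.7600 12.0800] v=[0.4000 -1.2000 0.4000]
Step 2: x=[3.2272 8.3312 12.2144] v=[0.7360 -2.1440 0.6720]
Step 3: x=[3.4186 7.8047 12.3581] v=[0.9568 -2.6323 0.7187]
Step 4: x=[3.6254 7.2916 12.4576] v=[1.0340 -2.5654 0.4973]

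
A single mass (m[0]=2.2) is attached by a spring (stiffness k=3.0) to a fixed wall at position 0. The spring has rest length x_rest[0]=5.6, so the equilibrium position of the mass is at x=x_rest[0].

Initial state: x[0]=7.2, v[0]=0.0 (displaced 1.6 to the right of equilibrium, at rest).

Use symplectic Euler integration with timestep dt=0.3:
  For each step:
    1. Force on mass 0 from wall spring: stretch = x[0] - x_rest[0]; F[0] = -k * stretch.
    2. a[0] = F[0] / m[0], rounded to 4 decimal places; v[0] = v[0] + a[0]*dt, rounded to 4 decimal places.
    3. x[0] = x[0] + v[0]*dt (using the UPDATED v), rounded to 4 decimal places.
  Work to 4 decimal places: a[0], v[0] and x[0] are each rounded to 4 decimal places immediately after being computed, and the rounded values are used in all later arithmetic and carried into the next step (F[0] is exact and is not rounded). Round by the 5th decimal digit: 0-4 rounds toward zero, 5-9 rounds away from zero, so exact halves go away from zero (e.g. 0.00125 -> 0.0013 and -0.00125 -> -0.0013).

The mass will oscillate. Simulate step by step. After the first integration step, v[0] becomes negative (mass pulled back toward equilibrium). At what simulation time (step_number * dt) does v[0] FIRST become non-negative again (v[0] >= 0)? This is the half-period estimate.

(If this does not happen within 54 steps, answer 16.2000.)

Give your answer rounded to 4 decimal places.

Answer: 2.7000

Derivation:
Step 0: x=[7.2000] v=[0.0000]
Step 1: x=[7.0037] v=[-0.6545]
Step 2: x=[6.6351] v=[-1.2287]
Step 3: x=[6.1394] v=[-1.6522]
Step 4: x=[5.5775] v=[-1.8729]
Step 5: x=[5.0184] v=[-1.8637]
Step 6: x=[4.5307] v=[-1.6258]
Step 7: x=[4.1742] v=[-1.1884]
Step 8: x=[3.9927] v=[-0.6051]
Step 9: x=[4.0084] v=[0.0524]
First v>=0 after going negative at step 9, time=2.7000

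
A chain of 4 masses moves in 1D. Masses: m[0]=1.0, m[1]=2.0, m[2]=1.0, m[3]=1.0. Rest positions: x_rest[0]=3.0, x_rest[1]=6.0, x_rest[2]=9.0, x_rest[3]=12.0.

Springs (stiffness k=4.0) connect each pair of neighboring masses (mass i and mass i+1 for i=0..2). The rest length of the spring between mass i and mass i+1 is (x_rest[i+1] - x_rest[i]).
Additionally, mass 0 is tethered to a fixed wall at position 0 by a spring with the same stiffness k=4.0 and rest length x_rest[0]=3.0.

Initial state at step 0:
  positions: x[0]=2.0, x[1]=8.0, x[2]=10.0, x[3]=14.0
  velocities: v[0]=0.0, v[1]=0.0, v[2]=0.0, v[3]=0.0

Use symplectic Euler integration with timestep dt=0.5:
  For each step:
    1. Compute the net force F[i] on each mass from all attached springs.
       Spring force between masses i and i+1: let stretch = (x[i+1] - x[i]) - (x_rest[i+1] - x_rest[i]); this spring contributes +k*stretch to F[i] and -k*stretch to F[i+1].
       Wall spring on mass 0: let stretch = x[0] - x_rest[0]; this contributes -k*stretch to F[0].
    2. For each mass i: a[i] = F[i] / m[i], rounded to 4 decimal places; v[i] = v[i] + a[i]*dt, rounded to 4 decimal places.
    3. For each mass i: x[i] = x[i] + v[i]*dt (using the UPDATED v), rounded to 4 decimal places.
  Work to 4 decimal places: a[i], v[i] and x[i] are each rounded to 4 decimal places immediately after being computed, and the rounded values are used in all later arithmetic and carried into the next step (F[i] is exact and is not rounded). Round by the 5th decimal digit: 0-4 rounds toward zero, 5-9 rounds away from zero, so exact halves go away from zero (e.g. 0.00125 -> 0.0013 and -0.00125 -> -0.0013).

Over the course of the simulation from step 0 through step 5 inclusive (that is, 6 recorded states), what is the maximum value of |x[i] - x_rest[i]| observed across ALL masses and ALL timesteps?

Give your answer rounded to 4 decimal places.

Answer: 3.0000

Derivation:
Step 0: x=[2.0000 8.0000 10.0000 14.0000] v=[0.0000 0.0000 0.0000 0.0000]
Step 1: x=[6.0000 6.0000 12.0000 13.0000] v=[8.0000 -4.0000 4.0000 -2.0000]
Step 2: x=[4.0000 7.0000 9.0000 14.0000] v=[-4.0000 2.0000 -6.0000 2.0000]
Step 3: x=[1.0000 7.5000 9.0000 13.0000] v=[-6.0000 1.0000 0.0000 -2.0000]
Step 4: x=[3.5000 5.5000 11.5000 11.0000] v=[5.0000 -4.0000 5.0000 -4.0000]
Step 5: x=[4.5000 5.5000 7.5000 12.5000] v=[2.0000 0.0000 -8.0000 3.0000]
Max displacement = 3.0000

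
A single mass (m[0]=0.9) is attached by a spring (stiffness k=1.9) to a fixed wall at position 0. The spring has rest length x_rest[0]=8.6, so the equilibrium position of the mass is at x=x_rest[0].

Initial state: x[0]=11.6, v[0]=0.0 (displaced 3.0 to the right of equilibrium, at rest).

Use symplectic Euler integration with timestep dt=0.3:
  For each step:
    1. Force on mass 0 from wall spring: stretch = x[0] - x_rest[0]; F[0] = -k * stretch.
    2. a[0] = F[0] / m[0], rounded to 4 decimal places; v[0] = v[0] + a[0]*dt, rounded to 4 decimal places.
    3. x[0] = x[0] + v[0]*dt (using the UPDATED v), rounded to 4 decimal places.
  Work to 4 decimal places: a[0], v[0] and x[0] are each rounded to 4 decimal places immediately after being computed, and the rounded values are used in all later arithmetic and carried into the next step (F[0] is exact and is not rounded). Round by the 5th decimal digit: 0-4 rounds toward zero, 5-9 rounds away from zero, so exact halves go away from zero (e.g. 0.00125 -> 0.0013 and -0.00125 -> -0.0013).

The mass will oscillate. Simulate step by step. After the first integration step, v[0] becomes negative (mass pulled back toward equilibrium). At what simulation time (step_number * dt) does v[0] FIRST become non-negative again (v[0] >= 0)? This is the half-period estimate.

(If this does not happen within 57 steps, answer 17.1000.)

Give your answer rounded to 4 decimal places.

Answer: 2.4000

Derivation:
Step 0: x=[11.6000] v=[0.0000]
Step 1: x=[11.0300] v=[-1.9000]
Step 2: x=[9.9983] v=[-3.4390]
Step 3: x=[8.7009] v=[-4.3246]
Step 4: x=[7.3844] v=[-4.3885]
Step 5: x=[6.2988] v=[-3.6186]
Step 6: x=[5.6504] v=[-2.1612]
Step 7: x=[5.5625] v=[-0.2931]
Step 8: x=[6.0517] v=[1.6307]
First v>=0 after going negative at step 8, time=2.4000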